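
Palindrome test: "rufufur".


Word: "rufufur"
Reversed: "rufufur"
Forward == Backward? rufufur == rufufur
Palindrome = Yes


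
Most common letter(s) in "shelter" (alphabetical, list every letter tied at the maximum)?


Word: "shelter"
Letter counts:
  'e': 2
  'h': 1
  'l': 1
  'r': 1
  's': 1
  't': 1
Maximum count = 2
Most frequent = 'e' (2 times each)


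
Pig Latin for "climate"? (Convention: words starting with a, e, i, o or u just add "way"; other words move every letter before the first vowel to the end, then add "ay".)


Word: "climate"
Starts with consonant(s) → move to end, add 'ay'
Consonant cluster: "cl"
Pig Latin = "imateclay"


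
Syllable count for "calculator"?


Word: "calculator"
Syllable breakdown: cal | cu | la | tor
Counting: 4 parts
= 4 syllables


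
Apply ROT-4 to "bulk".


Word: "bulk"
Shift: 4
Each letter → (letter + shift) mod 26:
  'b' (1) + 4 = 5 → 'f'
  'u' (20) + 4 = 24 → 'y'
  'l' (11) + 4 = 15 → 'p'
  'k' (10) + 4 = 14 → 'o'
Result = "fypo"


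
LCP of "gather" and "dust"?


Word 1: "gather"
Word 2: "dust"
Comparing from start:
  Pos 0: 'g' != 'd' (stop)
LCP = "" (length 0)


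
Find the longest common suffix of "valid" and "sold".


Word 1: "valid"
Word 2: "sold"
Comparing from end:
  Pos -1: 'd' == 'd'
  Pos -2: 'i' != 'l' (stop)
LCS = "d" (length 1)


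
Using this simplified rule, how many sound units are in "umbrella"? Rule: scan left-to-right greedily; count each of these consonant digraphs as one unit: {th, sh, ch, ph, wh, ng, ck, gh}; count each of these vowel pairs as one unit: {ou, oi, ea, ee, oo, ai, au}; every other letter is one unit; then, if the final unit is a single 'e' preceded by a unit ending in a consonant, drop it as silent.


Word: "umbrella" (8 letters)
Left-to-right scan:
  (1) 'u' (letter)
  (2) 'm' (letter)
  (3) 'b' (letter)
  (4) 'r' (letter)
  (5) 'e' (letter)
  (6) 'l' (letter)
  (7) 'l' (letter)
  (8) 'a' (letter)
Units from scan: 8
Sound units = 8 units


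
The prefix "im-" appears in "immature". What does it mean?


Prefix: im-
Example: immature = im- + mature
Meaning = not / into


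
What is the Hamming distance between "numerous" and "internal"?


Comparing character by character (same length = 8):
  Pos 0: 'n' vs 'i' !=
  Pos 1: 'u' vs 'n' !=
  Pos 2: 'm' vs 't' !=
  Pos 3: 'e' vs 'e' =
  Pos 4: 'r' vs 'r' =
  Pos 5: 'o' vs 'n' !=
  Pos 6: 'u' vs 'a' !=
  Pos 7: 's' vs 'l' !=
Hamming distance = 6


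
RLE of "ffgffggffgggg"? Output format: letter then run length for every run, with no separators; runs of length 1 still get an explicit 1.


String: "ffgffggffgggg"
Scanning for consecutive runs:
  'f' x 2
  'g' x 1
  'f' x 2
  'g' x 2
  'f' x 2
  'g' x 4
RLE = "f2g1f2g2f2g4"


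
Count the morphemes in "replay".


Word: "replay"
Morphemes: re- + play
Each morpheme carries meaning
= 2 morphemes


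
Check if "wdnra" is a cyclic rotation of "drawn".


Word: "drawn", Candidate: "wdnra"
Method: check if candidate is substring of word+word
"drawndrawn" contains "wdnra"? No
Is rotation = No


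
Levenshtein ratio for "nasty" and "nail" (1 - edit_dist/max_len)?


Word 1: "nasty" (length 5)
Word 2: "nail" (length 4)
One optimal edit sequence:
  1. keep 'n'
  2. keep 'a'
  3. delete 's'  (+1)
  4. substitute 't' -> 'i'  (+1)
  5. substitute 'y' -> 'l'  (+1)
Edit distance = 3
Max length = max(5, 4) = 5
Similarity = 1 - 3/5
= 0.4000


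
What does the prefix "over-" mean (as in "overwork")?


Prefix: over-
Example: overwork (over- + work)
Meaning = excessive


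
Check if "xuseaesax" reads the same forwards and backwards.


Word: "xuseaesax"
Reversed: "xaseaesux"
Forward == Backward? xuseaesax != xaseaesux
Palindrome = No


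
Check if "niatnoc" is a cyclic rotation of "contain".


Word: "contain", Candidate: "niatnoc"
Method: check if candidate is substring of word+word
"containcontain" contains "niatnoc"? No
Is rotation = No


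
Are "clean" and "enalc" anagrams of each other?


Word 1: "clean" → sorted: aceln
Word 2: "enalc" → sorted: aceln
Same letters? aceln == aceln
Anagram = Yes


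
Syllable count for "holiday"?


Word: "holiday"
Syllable breakdown: hol · i · day
Counting: 3 parts
= 3 syllables


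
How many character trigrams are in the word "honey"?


Word: "honey" (length 5)
Number of 3-grams = length - 3 + 1 = 5 - 3 + 1
= 3


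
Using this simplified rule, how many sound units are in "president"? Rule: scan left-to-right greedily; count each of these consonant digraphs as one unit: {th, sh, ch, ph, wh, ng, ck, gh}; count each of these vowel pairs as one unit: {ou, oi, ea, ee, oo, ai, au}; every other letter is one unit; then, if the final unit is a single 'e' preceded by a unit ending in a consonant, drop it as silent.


Word: "president" (9 letters)
Left-to-right scan:
  1. 'p' (letter)
  2. 'r' (letter)
  3. 'e' (letter)
  4. 's' (letter)
  5. 'i' (letter)
  6. 'd' (letter)
  7. 'e' (letter)
  8. 'n' (letter)
  9. 't' (letter)
Units from scan: 9
Sound units = 9 units


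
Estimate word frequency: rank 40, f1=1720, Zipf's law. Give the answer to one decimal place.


Zipf's law: f(r) = f(1) / r
f(1) = 1720
f(40) = 1720 / 40
= 43.0 occurrences


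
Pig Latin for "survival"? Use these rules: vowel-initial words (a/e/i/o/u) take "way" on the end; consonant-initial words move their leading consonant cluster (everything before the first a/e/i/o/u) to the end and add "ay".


Word: "survival"
Starts with consonant(s) → move to end, add 'ay'
Consonant cluster: "s"
Pig Latin = "urvivalsay"


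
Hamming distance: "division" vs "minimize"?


Comparing character by character (same length = 8):
  Pos 0: 'd' vs 'm' !=
  Pos 1: 'i' vs 'i' =
  Pos 2: 'v' vs 'n' !=
  Pos 3: 'i' vs 'i' =
  Pos 4: 's' vs 'm' !=
  Pos 5: 'i' vs 'i' =
  Pos 6: 'o' vs 'z' !=
  Pos 7: 'n' vs 'e' !=
Hamming distance = 5


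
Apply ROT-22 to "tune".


Word: "tune"
Shift: 22
Each letter → (letter + shift) mod 26:
  't' (19) + 22 = 15 → 'p'
  'u' (20) + 22 = 16 → 'q'
  'n' (13) + 22 = 9 → 'j'
  'e' (4) + 22 = 0 → 'a'
Result = "pqja"


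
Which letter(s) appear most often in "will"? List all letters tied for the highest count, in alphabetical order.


Word: "will"
Letter counts:
  'i': 1
  'l': 2
  'w': 1
Maximum count = 2
Most frequent = 'l' (2 times each)


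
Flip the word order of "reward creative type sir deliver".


Original: "reward creative type sir deliver"
Words (1..n): reward | creative | type | sir | deliver
Reversed (n..1): deliver | sir | type | creative | reward
Result = "deliver sir type creative reward"


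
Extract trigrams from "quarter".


Word: "quarter" (length 7)
Number of trigrams = 7 - 3 + 1 = 5
  Position 0: "qua"
  Position 1: "uar"
  Position 2: "art"
  Position 3: "rte"
  Position 4: "ter"
Trigrams = "qua", "uar", "art", "rte", "ter"


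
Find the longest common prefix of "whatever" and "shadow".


Word 1: "whatever"
Word 2: "shadow"
Comparing from start:
  Pos 0: 'w' != 's' (stop)
LCP = "" (length 0)


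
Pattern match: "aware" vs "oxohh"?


Pattern of "aware": [0, 1, 0, 2, 3]
Pattern of "oxohh": [0, 1, 0, 2, 2]
Patterns do not match
Same pattern = No


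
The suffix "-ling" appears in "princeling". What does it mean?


Suffix: -ling
Example: princeling = prince + -ling
Meaning = small / young


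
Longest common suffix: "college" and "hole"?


Word 1: "college"
Word 2: "hole"
Comparing from end:
  Pos -1: 'e' == 'e'
  Pos -2: 'g' != 'l' (stop)
LCS = "e" (length 1)


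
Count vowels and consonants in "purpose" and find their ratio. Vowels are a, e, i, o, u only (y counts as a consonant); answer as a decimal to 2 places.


Word: "purpose"
Vowels (a,e,i,o,u): 3
Consonants: 4
Ratio = 3/4
= 0.75


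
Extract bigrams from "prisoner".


Word: "prisoner" (length 8)
Number of bigrams = 8 - 2 + 1 = 7
  Position 0: "pr"
  Position 1: "ri"
  Position 2: "is"
  Position 3: "so"
  Position 4: "on"
  Position 5: "ne"
  Position 6: "er"
Bigrams = "pr", "ri", "is", "so", "on", "ne", "er"


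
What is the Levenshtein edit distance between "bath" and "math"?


Word 1: "bath" (length 4)
Word 2: "math" (length 4)
One optimal edit sequence (insert/delete/substitute each cost 1):
  1. substitute 'b' -> 'm'  (+1)
  2. keep 'a'
  3. keep 't'
  4. keep 'h'
Total edit operations: 1
Edit distance = 1


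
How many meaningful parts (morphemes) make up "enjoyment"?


Word: "enjoyment"
Morphemes: en- / joy / -ment
Each morpheme carries meaning
= 3 morphemes


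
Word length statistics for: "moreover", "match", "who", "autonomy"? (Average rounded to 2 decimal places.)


Lengths: "moreover"=8, "match"=5, "who"=3, "autonomy"=8
Sum = 24, Count = 4
Average = 24/4 = 6.00
= avg=6.00, min=3, max=8


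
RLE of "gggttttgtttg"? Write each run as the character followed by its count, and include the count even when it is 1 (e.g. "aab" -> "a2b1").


String: "gggttttgtttg"
Scanning for consecutive runs:
  'g' x 3
  't' x 4
  'g' x 1
  't' x 3
  'g' x 1
RLE = "g3t4g1t3g1"


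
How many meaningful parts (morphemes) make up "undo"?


Word: "undo"
Morphemes: un- + do
Each morpheme carries meaning
= 2 morphemes


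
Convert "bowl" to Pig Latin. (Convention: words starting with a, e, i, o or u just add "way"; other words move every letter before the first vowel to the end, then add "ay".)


Word: "bowl"
Starts with consonant(s) → move to end, add 'ay'
Consonant cluster: "b"
Pig Latin = "owlbay"


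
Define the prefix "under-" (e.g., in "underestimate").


Prefix: under-
As in: underestimate -> under- + estimate
Meaning = insufficient


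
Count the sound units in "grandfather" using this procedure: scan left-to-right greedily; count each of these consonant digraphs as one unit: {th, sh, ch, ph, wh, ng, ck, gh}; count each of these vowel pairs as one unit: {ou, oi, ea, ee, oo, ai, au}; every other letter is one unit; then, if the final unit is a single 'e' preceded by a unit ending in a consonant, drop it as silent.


Word: "grandfather" (11 letters)
Left-to-right scan:
  (1) 'g' (letter)
  (2) 'r' (letter)
  (3) 'a' (letter)
  (4) 'n' (letter)
  (5) 'd' (letter)
  (6) 'f' (letter)
  (7) 'a' (letter)
  (8) 'th' (digraph)
  (9) 'e' (letter)
  (10) 'r' (letter)
Units from scan: 10
Sound units = 10 units


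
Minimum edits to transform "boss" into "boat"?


Word 1: "boss" (length 4)
Word 2: "boat" (length 4)
One optimal edit sequence (insert/delete/substitute each cost 1):
  1. keep 'b'
  2. keep 'o'
  3. substitute 's' -> 'a'  (+1)
  4. substitute 's' -> 't'  (+1)
Total edit operations: 2
Edit distance = 2


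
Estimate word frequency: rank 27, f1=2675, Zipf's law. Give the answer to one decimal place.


Zipf's law: f(r) = f(1) / r
f(1) = 2675
f(27) = 2675 / 27
= 99.1 occurrences


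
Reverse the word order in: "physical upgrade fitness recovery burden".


Original: "physical upgrade fitness recovery burden"
Words (1..n): physical | upgrade | fitness | recovery | burden
Reversed (n..1): burden | recovery | fitness | upgrade | physical
Result = "burden recovery fitness upgrade physical"


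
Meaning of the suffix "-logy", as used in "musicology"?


Suffix: -logy
Example: musicology (music + -logy, with a spelling change)
Meaning = study of


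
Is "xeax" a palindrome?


Word: "xeax"
Reversed: "xaex"
Forward == Backward? xeax != xaex
Palindrome = No


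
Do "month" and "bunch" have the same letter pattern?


Pattern of "month": [0, 1, 2, 3, 4]
Pattern of "bunch": [0, 1, 2, 3, 4]
Patterns match
Same pattern = Yes


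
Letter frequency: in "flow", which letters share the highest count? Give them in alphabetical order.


Word: "flow"
Letter counts:
  'f': 1
  'l': 1
  'o': 1
  'w': 1
Maximum count = 1
Most frequent = 'f', 'l', 'o', 'w' (1 time each)


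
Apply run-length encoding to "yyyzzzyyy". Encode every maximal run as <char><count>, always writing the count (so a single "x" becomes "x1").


String: "yyyzzzyyy"
Scanning for consecutive runs:
  'y' x 3
  'z' x 3
  'y' x 3
RLE = "y3z3y3"


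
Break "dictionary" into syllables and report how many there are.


Word: "dictionary"
Syllable breakdown: dic | tion | ar | y
Counting: 4 parts
= 4 syllables


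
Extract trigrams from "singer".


Word: "singer" (length 6)
Number of trigrams = 6 - 3 + 1 = 4
  Position 0: "sin"
  Position 1: "ing"
  Position 2: "nge"
  Position 3: "ger"
Trigrams = "sin", "ing", "nge", "ger"


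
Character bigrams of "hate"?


Word: "hate" (length 4)
Number of bigrams = 4 - 2 + 1 = 3
  Position 0: "ha"
  Position 1: "at"
  Position 2: "te"
Bigrams = "ha", "at", "te"


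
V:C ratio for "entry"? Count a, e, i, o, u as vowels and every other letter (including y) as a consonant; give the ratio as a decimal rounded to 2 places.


Word: "entry"
Vowels (a,e,i,o,u): 1
Consonants: 4
Ratio = 1/4
= 0.25


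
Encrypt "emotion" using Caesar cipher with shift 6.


Word: "emotion"
Shift: 6
Each letter → (letter + shift) mod 26:
  'e' (4) + 6 = 10 → 'k'
  'm' (12) + 6 = 18 → 's'
  'o' (14) + 6 = 20 → 'u'
  't' (19) + 6 = 25 → 'z'
  'i' (8) + 6 = 14 → 'o'
  'o' (14) + 6 = 20 → 'u'
  'n' (13) + 6 = 19 → 't'
Result = "ksuzout"


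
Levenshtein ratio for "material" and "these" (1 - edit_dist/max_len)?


Word 1: "material" (length 8)
Word 2: "these" (length 5)
One optimal edit sequence:
  1. delete 'm'  (+1)
  2. delete 'a'  (+1)
  3. keep 't'
  4. delete 'e'  (+1)
  5. substitute 'r' -> 'h'  (+1)
  6. substitute 'i' -> 'e'  (+1)
  7. substitute 'a' -> 's'  (+1)
  8. substitute 'l' -> 'e'  (+1)
Edit distance = 7
Max length = max(8, 5) = 8
Similarity = 1 - 7/8
= 0.1250


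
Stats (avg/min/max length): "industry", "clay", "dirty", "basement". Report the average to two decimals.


Lengths: "industry"=8, "clay"=4, "dirty"=5, "basement"=8
Sum = 25, Count = 4
Average = 25/4 = 6.25
= avg=6.25, min=4, max=8


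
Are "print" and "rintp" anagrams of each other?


Word 1: "print" → sorted: inprt
Word 2: "rintp" → sorted: inprt
Same letters? inprt == inprt
Anagram = Yes


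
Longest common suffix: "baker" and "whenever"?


Word 1: "baker"
Word 2: "whenever"
Comparing from end:
  Pos -1: 'r' == 'r'
  Pos -2: 'e' == 'e'
  Pos -3: 'k' != 'v' (stop)
LCS = "er" (length 2)


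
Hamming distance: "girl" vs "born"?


Comparing character by character (same length = 4):
  Pos 0: 'g' vs 'b' !=
  Pos 1: 'i' vs 'o' !=
  Pos 2: 'r' vs 'r' =
  Pos 3: 'l' vs 'n' !=
Hamming distance = 3


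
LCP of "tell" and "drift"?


Word 1: "tell"
Word 2: "drift"
Comparing from start:
  Pos 0: 't' != 'd' (stop)
LCP = "" (length 0)


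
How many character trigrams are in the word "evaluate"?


Word: "evaluate" (length 8)
Number of 3-grams = length - 3 + 1 = 8 - 3 + 1
= 6


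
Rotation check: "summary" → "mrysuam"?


Word: "summary", Candidate: "mrysuam"
Method: check if candidate is substring of word+word
"summarysummary" contains "mrysuam"? No
Is rotation = No


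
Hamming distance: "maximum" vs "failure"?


Comparing character by character (same length = 7):
  Pos 0: 'm' vs 'f' !=
  Pos 1: 'a' vs 'a' =
  Pos 2: 'x' vs 'i' !=
  Pos 3: 'i' vs 'l' !=
  Pos 4: 'm' vs 'u' !=
  Pos 5: 'u' vs 'r' !=
  Pos 6: 'm' vs 'e' !=
Hamming distance = 6


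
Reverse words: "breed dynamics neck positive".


Original: "breed dynamics neck positive"
Words (1..n): breed | dynamics | neck | positive
Reversed (n..1): positive | neck | dynamics | breed
Result = "positive neck dynamics breed"


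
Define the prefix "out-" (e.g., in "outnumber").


Prefix: out-
Example: outnumber (out- + number)
Meaning = surpass


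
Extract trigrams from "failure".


Word: "failure" (length 7)
Number of trigrams = 7 - 3 + 1 = 5
  Position 0: "fai"
  Position 1: "ail"
  Position 2: "ilu"
  Position 3: "lur"
  Position 4: "ure"
Trigrams = "fai", "ail", "ilu", "lur", "ure"


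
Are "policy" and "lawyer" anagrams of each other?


Word 1: "policy" → sorted: cilopy
Word 2: "lawyer" → sorted: aelrwy
Same letters? cilopy != aelrwy
Anagram = No


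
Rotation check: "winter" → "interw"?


Word: "winter", Candidate: "interw"
Method: check if candidate is substring of word+word
"winterwinter" contains "interw"? Yes
Is rotation = Yes


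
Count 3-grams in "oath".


Word: "oath" (length 4)
Number of 3-grams = length - 3 + 1 = 4 - 3 + 1
= 2


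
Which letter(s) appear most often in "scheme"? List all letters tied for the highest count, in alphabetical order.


Word: "scheme"
Letter counts:
  'c': 1
  'e': 2
  'h': 1
  'm': 1
  's': 1
Maximum count = 2
Most frequent = 'e' (2 times each)


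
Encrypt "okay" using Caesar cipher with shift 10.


Word: "okay"
Shift: 10
Each letter → (letter + shift) mod 26:
  'o' (14) + 10 = 24 → 'y'
  'k' (10) + 10 = 20 → 'u'
  'a' (0) + 10 = 10 → 'k'
  'y' (24) + 10 = 8 → 'i'
Result = "yuki"


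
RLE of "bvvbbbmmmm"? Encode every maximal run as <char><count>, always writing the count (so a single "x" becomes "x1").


String: "bvvbbbmmmm"
Scanning for consecutive runs:
  'b' x 1
  'v' x 2
  'b' x 3
  'm' x 4
RLE = "b1v2b3m4"


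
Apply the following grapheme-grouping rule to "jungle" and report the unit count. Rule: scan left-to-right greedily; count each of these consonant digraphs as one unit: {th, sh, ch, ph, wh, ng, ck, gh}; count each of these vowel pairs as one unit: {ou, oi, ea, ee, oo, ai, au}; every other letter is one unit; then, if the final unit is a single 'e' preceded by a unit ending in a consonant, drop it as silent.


Word: "jungle" (6 letters)
Left-to-right scan:
  1. 'j' (letter)
  2. 'u' (letter)
  3. 'ng' (digraph)
  4. 'l' (letter)
  5. 'e' (letter)
Units from scan: 5
Final unit is 'e' after a consonant -> drop as silent (-1)
Sound units = 4 units


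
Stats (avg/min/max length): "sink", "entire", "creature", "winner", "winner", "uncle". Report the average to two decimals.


Lengths: "sink"=4, "entire"=6, "creature"=8, "winner"=6, "winner"=6, "uncle"=5
Sum = 35, Count = 6
Average = 35/6 = 5.83
= avg=5.83, min=4, max=8


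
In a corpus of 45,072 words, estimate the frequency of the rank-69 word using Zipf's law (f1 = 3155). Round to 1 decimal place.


Zipf's law: f(r) = f(1) / r
f(1) = 3155
f(69) = 3155 / 69
= 45.7 occurrences


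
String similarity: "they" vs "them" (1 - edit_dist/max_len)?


Word 1: "they" (length 4)
Word 2: "them" (length 4)
One optimal edit sequence:
  1. keep 't'
  2. keep 'h'
  3. keep 'e'
  4. substitute 'y' -> 'm'  (+1)
Edit distance = 1
Max length = max(4, 4) = 4
Similarity = 1 - 1/4
= 0.7500


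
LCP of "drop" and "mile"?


Word 1: "drop"
Word 2: "mile"
Comparing from start:
  Pos 0: 'd' != 'm' (stop)
LCP = "" (length 0)


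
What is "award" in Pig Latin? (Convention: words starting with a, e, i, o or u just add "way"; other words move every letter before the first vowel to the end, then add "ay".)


Word: "award"
Starts with vowel → add 'way'
Pig Latin = "awardway"


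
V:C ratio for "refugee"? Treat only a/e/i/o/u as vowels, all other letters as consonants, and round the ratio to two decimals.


Word: "refugee"
Vowels (a,e,i,o,u): 4
Consonants: 3
Ratio = 4/3
= 1.33


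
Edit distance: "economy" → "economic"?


Word 1: "economy" (length 7)
Word 2: "economic" (length 8)
One optimal edit sequence (insert/delete/substitute each cost 1):
  1. keep 'e'
  2. keep 'c'
  3. keep 'o'
  4. keep 'n'
  5. keep 'o'
  6. keep 'm'
  7. insert 'i'  (+1)
  8. substitute 'y' -> 'c'  (+1)
Total edit operations: 2
Edit distance = 2


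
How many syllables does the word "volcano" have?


Word: "volcano"
Syllable breakdown: vol / ca / no
Counting: 3 parts
= 3 syllables


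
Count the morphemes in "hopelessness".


Word: "hopelessness"
Morphemes: hope / -less / -ness
Each morpheme carries meaning
= 3 morphemes


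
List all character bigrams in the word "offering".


Word: "offering" (length 8)
Number of bigrams = 8 - 2 + 1 = 7
  Position 0: "of"
  Position 1: "ff"
  Position 2: "fe"
  Position 3: "er"
  Position 4: "ri"
  Position 5: "in"
  Position 6: "ng"
Bigrams = "of", "ff", "fe", "er", "ri", "in", "ng"


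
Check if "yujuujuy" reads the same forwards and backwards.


Word: "yujuujuy"
Reversed: "yujuujuy"
Forward == Backward? yujuujuy == yujuujuy
Palindrome = Yes


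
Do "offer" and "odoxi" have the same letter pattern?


Pattern of "offer": [0, 1, 1, 2, 3]
Pattern of "odoxi": [0, 1, 0, 2, 3]
Patterns do not match
Same pattern = No


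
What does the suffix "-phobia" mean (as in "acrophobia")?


Suffix: -phobia
Example: acrophobia (acro- + -phobia)
Meaning = fear of


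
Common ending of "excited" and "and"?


Word 1: "excited"
Word 2: "and"
Comparing from end:
  Pos -1: 'd' == 'd'
  Pos -2: 'e' != 'n' (stop)
LCS = "d" (length 1)


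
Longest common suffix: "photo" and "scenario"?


Word 1: "photo"
Word 2: "scenario"
Comparing from end:
  Pos -1: 'o' == 'o'
  Pos -2: 't' != 'i' (stop)
LCS = "o" (length 1)


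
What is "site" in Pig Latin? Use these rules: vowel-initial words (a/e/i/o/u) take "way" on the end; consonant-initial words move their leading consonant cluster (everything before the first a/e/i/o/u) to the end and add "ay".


Word: "site"
Starts with consonant(s) → move to end, add 'ay'
Consonant cluster: "s"
Pig Latin = "itesay"


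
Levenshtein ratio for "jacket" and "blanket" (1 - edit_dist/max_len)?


Word 1: "jacket" (length 6)
Word 2: "blanket" (length 7)
One optimal edit sequence:
  1. insert 'b'  (+1)
  2. substitute 'j' -> 'l'  (+1)
  3. keep 'a'
  4. substitute 'c' -> 'n'  (+1)
  5. keep 'k'
  6. keep 'e'
  7. keep 't'
Edit distance = 3
Max length = max(6, 7) = 7
Similarity = 1 - 3/7
= 0.5714


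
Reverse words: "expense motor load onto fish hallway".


Original: "expense motor load onto fish hallway"
Words (1..n): expense | motor | load | onto | fish | hallway
Reversed (n..1): hallway | fish | onto | load | motor | expense
Result = "hallway fish onto load motor expense"


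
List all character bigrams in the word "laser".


Word: "laser" (length 5)
Number of bigrams = 5 - 2 + 1 = 4
  Position 0: "la"
  Position 1: "as"
  Position 2: "se"
  Position 3: "er"
Bigrams = "la", "as", "se", "er"


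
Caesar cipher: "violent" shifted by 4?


Word: "violent"
Shift: 4
Each letter → (letter + shift) mod 26:
  'v' (21) + 4 = 25 → 'z'
  'i' (8) + 4 = 12 → 'm'
  'o' (14) + 4 = 18 → 's'
  'l' (11) + 4 = 15 → 'p'
  'e' (4) + 4 = 8 → 'i'
  'n' (13) + 4 = 17 → 'r'
  't' (19) + 4 = 23 → 'x'
Result = "zmspirx"


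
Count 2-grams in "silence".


Word: "silence" (length 7)
Number of 2-grams = length - 2 + 1 = 7 - 2 + 1
= 6


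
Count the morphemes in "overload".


Word: "overload"
Morphemes: over- / load
Each morpheme carries meaning
= 2 morphemes


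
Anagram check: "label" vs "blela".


Word 1: "label" → sorted: abell
Word 2: "blela" → sorted: abell
Same letters? abell == abell
Anagram = Yes


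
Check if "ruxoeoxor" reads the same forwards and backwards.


Word: "ruxoeoxor"
Reversed: "roxoeoxur"
Forward == Backward? ruxoeoxor != roxoeoxur
Palindrome = No


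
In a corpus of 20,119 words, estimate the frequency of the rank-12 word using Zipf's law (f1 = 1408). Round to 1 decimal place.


Zipf's law: f(r) = f(1) / r
f(1) = 1408
f(12) = 1408 / 12
= 117.3 occurrences


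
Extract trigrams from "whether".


Word: "whether" (length 7)
Number of trigrams = 7 - 3 + 1 = 5
  Position 0: "whe"
  Position 1: "het"
  Position 2: "eth"
  Position 3: "the"
  Position 4: "her"
Trigrams = "whe", "het", "eth", "the", "her"


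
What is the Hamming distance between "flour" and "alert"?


Comparing character by character (same length = 5):
  Pos 0: 'f' vs 'a' !=
  Pos 1: 'l' vs 'l' =
  Pos 2: 'o' vs 'e' !=
  Pos 3: 'u' vs 'r' !=
  Pos 4: 'r' vs 't' !=
Hamming distance = 4


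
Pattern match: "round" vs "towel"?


Pattern of "round": [0, 1, 2, 3, 4]
Pattern of "towel": [0, 1, 2, 3, 4]
Patterns match
Same pattern = Yes


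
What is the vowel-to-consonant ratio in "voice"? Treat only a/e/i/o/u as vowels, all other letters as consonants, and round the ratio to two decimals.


Word: "voice"
Vowels (a,e,i,o,u): 3
Consonants: 2
Ratio = 3/2
= 1.50


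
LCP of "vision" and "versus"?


Word 1: "vision"
Word 2: "versus"
Comparing from start:
  Pos 0: 'v' == 'v'
  Pos 1: 'i' != 'e' (stop)
LCP = "v" (length 1)


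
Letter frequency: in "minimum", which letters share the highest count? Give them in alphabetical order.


Word: "minimum"
Letter counts:
  'i': 2
  'm': 3
  'n': 1
  'u': 1
Maximum count = 3
Most frequent = 'm' (3 times each)


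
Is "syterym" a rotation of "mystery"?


Word: "mystery", Candidate: "syterym"
Method: check if candidate is substring of word+word
"mysterymystery" contains "syterym"? No
Is rotation = No


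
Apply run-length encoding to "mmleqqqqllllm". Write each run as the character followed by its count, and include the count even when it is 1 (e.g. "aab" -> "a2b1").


String: "mmleqqqqllllm"
Scanning for consecutive runs:
  'm' x 2
  'l' x 1
  'e' x 1
  'q' x 4
  'l' x 4
  'm' x 1
RLE = "m2l1e1q4l4m1"


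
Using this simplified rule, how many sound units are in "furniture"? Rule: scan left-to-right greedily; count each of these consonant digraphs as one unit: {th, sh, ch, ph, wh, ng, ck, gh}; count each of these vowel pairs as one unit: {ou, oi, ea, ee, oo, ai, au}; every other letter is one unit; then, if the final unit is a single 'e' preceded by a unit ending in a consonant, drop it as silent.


Word: "furniture" (9 letters)
Left-to-right scan:
  1. 'f' (letter)
  2. 'u' (letter)
  3. 'r' (letter)
  4. 'n' (letter)
  5. 'i' (letter)
  6. 't' (letter)
  7. 'u' (letter)
  8. 'r' (letter)
  9. 'e' (letter)
Units from scan: 9
Final unit is 'e' after a consonant -> drop as silent (-1)
Sound units = 8 units


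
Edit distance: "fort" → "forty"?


Word 1: "fort" (length 4)
Word 2: "forty" (length 5)
One optimal edit sequence (insert/delete/substitute each cost 1):
  1. keep 'f'
  2. keep 'o'
  3. keep 'r'
  4. keep 't'
  5. insert 'y'  (+1)
Total edit operations: 1
Edit distance = 1


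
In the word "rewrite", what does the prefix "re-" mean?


Prefix: re-
Example: rewrite = re- + write
Meaning = again


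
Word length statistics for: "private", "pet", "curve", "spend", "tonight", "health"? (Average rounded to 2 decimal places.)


Lengths: "private"=7, "pet"=3, "curve"=5, "spend"=5, "tonight"=7, "health"=6
Sum = 33, Count = 6
Average = 33/6 = 5.50
= avg=5.50, min=3, max=7


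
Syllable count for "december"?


Word: "december"
Syllable breakdown: de | cem | ber
Counting: 3 parts
= 3 syllables


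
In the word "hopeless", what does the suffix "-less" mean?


Suffix: -less
Example: hopeless = hope + -less
Meaning = without


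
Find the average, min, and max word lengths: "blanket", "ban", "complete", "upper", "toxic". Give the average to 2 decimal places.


Lengths: "blanket"=7, "ban"=3, "complete"=8, "upper"=5, "toxic"=5
Sum = 28, Count = 5
Average = 28/5 = 5.60
= avg=5.60, min=3, max=8


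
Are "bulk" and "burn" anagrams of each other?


Word 1: "bulk" → sorted: bklu
Word 2: "burn" → sorted: bnru
Same letters? bklu != bnru
Anagram = No


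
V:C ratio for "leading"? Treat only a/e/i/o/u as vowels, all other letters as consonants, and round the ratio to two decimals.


Word: "leading"
Vowels (a,e,i,o,u): 3
Consonants: 4
Ratio = 3/4
= 0.75


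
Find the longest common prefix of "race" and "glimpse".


Word 1: "race"
Word 2: "glimpse"
Comparing from start:
  Pos 0: 'r' != 'g' (stop)
LCP = "" (length 0)


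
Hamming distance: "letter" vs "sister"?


Comparing character by character (same length = 6):
  Pos 0: 'l' vs 's' !=
  Pos 1: 'e' vs 'i' !=
  Pos 2: 't' vs 's' !=
  Pos 3: 't' vs 't' =
  Pos 4: 'e' vs 'e' =
  Pos 5: 'r' vs 'r' =
Hamming distance = 3


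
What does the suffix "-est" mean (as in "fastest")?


Suffix: -est
Example: fastest = fast + -est
Meaning = most


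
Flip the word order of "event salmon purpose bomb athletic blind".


Original: "event salmon purpose bomb athletic blind"
Words (1..n): event | salmon | purpose | bomb | athletic | blind
Reversed (n..1): blind | athletic | bomb | purpose | salmon | event
Result = "blind athletic bomb purpose salmon event"


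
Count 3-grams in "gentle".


Word: "gentle" (length 6)
Number of 3-grams = length - 3 + 1 = 6 - 3 + 1
= 4


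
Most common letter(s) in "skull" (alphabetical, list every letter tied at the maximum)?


Word: "skull"
Letter counts:
  'k': 1
  'l': 2
  's': 1
  'u': 1
Maximum count = 2
Most frequent = 'l' (2 times each)


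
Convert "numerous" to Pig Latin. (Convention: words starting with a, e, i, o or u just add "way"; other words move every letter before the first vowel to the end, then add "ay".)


Word: "numerous"
Starts with consonant(s) → move to end, add 'ay'
Consonant cluster: "n"
Pig Latin = "umerousnay"


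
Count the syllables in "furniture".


Word: "furniture"
Syllable breakdown: fur-ni-ture
Counting: 3 parts
= 3 syllables


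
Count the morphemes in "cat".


Word: "cat"
Morphemes: cat
Each morpheme carries meaning
= 1 morpheme


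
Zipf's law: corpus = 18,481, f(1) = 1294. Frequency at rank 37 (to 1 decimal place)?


Zipf's law: f(r) = f(1) / r
f(1) = 1294
f(37) = 1294 / 37
= 35.0 occurrences


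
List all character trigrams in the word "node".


Word: "node" (length 4)
Number of trigrams = 4 - 3 + 1 = 2
  Position 0: "nod"
  Position 1: "ode"
Trigrams = "nod", "ode"


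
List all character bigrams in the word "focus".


Word: "focus" (length 5)
Number of bigrams = 5 - 2 + 1 = 4
  Position 0: "fo"
  Position 1: "oc"
  Position 2: "cu"
  Position 3: "us"
Bigrams = "fo", "oc", "cu", "us"


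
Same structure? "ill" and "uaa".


Pattern of "ill": [0, 1, 1]
Pattern of "uaa": [0, 1, 1]
Patterns match
Same pattern = Yes


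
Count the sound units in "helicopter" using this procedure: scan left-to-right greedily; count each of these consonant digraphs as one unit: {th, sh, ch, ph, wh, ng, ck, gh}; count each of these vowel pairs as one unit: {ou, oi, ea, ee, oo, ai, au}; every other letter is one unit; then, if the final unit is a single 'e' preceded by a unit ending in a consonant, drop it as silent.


Word: "helicopter" (10 letters)
Left-to-right scan:
  (1) 'h' (letter)
  (2) 'e' (letter)
  (3) 'l' (letter)
  (4) 'i' (letter)
  (5) 'c' (letter)
  (6) 'o' (letter)
  (7) 'p' (letter)
  (8) 't' (letter)
  (9) 'e' (letter)
  (10) 'r' (letter)
Units from scan: 10
Sound units = 10 units


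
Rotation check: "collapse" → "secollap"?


Word: "collapse", Candidate: "secollap"
Method: check if candidate is substring of word+word
"collapsecollapse" contains "secollap"? Yes
Is rotation = Yes


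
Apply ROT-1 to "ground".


Word: "ground"
Shift: 1
Each letter → (letter + shift) mod 26:
  'g' (6) + 1 = 7 → 'h'
  'r' (17) + 1 = 18 → 's'
  'o' (14) + 1 = 15 → 'p'
  'u' (20) + 1 = 21 → 'v'
  'n' (13) + 1 = 14 → 'o'
  'd' (3) + 1 = 4 → 'e'
Result = "hspvoe"


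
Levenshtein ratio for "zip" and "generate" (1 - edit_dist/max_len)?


Word 1: "zip" (length 3)
Word 2: "generate" (length 8)
One optimal edit sequence:
  1. insert 'g'  (+1)
  2. insert 'e'  (+1)
  3. insert 'n'  (+1)
  4. insert 'e'  (+1)
  5. insert 'r'  (+1)
  6. substitute 'z' -> 'a'  (+1)
  7. substitute 'i' -> 't'  (+1)
  8. substitute 'p' -> 'e'  (+1)
Edit distance = 8
Max length = max(3, 8) = 8
Similarity = 1 - 8/8
= 0.0000


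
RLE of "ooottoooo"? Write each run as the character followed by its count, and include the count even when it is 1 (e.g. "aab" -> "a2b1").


String: "ooottoooo"
Scanning for consecutive runs:
  'o' x 3
  't' x 2
  'o' x 4
RLE = "o3t2o4"


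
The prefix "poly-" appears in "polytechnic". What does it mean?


Prefix: poly-
Example: polytechnic = poly- + technic
Meaning = many


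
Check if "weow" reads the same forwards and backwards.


Word: "weow"
Reversed: "woew"
Forward == Backward? weow != woew
Palindrome = No


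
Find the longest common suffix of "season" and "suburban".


Word 1: "season"
Word 2: "suburban"
Comparing from end:
  Pos -1: 'n' == 'n'
  Pos -2: 'o' != 'a' (stop)
LCS = "n" (length 1)


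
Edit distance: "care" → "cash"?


Word 1: "care" (length 4)
Word 2: "cash" (length 4)
One optimal edit sequence (insert/delete/substitute each cost 1):
  1. keep 'c'
  2. keep 'a'
  3. substitute 'r' -> 's'  (+1)
  4. substitute 'e' -> 'h'  (+1)
Total edit operations: 2
Edit distance = 2


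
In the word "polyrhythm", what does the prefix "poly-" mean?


Prefix: poly-
Example: polyrhythm = poly- + rhythm
Meaning = many


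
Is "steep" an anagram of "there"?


Word 1: "there" → sorted: eehrt
Word 2: "steep" → sorted: eepst
Same letters? eehrt != eepst
Anagram = No


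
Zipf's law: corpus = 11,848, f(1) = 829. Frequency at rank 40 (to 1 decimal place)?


Zipf's law: f(r) = f(1) / r
f(1) = 829
f(40) = 829 / 40
= 20.7 occurrences


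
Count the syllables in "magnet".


Word: "magnet"
Syllable breakdown: mag-net
Counting: 2 parts
= 2 syllables


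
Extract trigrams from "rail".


Word: "rail" (length 4)
Number of trigrams = 4 - 3 + 1 = 2
  Position 0: "rai"
  Position 1: "ail"
Trigrams = "rai", "ail"


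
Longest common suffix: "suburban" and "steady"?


Word 1: "suburban"
Word 2: "steady"
Comparing from end:
  Pos -1: 'n' != 'y' (stop)
LCS = "" (length 0)


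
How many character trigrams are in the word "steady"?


Word: "steady" (length 6)
Number of 3-grams = length - 3 + 1 = 6 - 3 + 1
= 4


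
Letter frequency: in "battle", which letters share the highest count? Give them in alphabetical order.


Word: "battle"
Letter counts:
  'a': 1
  'b': 1
  'e': 1
  'l': 1
  't': 2
Maximum count = 2
Most frequent = 't' (2 times each)


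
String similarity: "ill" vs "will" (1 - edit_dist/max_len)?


Word 1: "ill" (length 3)
Word 2: "will" (length 4)
One optimal edit sequence:
  1. insert 'w'  (+1)
  2. keep 'i'
  3. keep 'l'
  4. keep 'l'
Edit distance = 1
Max length = max(3, 4) = 4
Similarity = 1 - 1/4
= 0.7500


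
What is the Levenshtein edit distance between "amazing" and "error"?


Word 1: "amazing" (length 7)
Word 2: "error" (length 5)
One optimal edit sequence (insert/delete/substitute each cost 1):
  1. delete 'a'  (+1)
  2. delete 'm'  (+1)
  3. substitute 'a' -> 'e'  (+1)
  4. substitute 'z' -> 'r'  (+1)
  5. substitute 'i' -> 'r'  (+1)
  6. substitute 'n' -> 'o'  (+1)
  7. substitute 'g' -> 'r'  (+1)
Total edit operations: 7
Edit distance = 7


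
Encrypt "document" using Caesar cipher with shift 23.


Word: "document"
Shift: 23
Each letter → (letter + shift) mod 26:
  'd' (3) + 23 = 0 → 'a'
  'o' (14) + 23 = 11 → 'l'
  'c' (2) + 23 = 25 → 'z'
  'u' (20) + 23 = 17 → 'r'
  'm' (12) + 23 = 9 → 'j'
  'e' (4) + 23 = 1 → 'b'
  'n' (13) + 23 = 10 → 'k'
  't' (19) + 23 = 16 → 'q'
Result = "alzrjbkq"


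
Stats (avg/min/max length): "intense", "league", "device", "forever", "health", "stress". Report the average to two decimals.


Lengths: "intense"=7, "league"=6, "device"=6, "forever"=7, "health"=6, "stress"=6
Sum = 38, Count = 6
Average = 38/6 = 6.33
= avg=6.33, min=6, max=7


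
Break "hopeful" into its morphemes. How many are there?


Word: "hopeful"
Morphemes: hope / -ful
Each morpheme carries meaning
= 2 morphemes


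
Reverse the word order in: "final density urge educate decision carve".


Original: "final density urge educate decision carve"
Words (1..n): final | density | urge | educate | decision | carve
Reversed (n..1): carve | decision | educate | urge | density | final
Result = "carve decision educate urge density final"


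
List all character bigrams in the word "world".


Word: "world" (length 5)
Number of bigrams = 5 - 2 + 1 = 4
  Position 0: "wo"
  Position 1: "or"
  Position 2: "rl"
  Position 3: "ld"
Bigrams = "wo", "or", "rl", "ld"


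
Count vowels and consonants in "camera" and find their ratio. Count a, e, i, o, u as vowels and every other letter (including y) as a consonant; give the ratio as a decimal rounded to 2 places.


Word: "camera"
Vowels (a,e,i,o,u): 3
Consonants: 3
Ratio = 3/3
= 1.00


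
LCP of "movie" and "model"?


Word 1: "movie"
Word 2: "model"
Comparing from start:
  Pos 0: 'm' == 'm'
  Pos 1: 'o' == 'o'
  Pos 2: 'v' != 'd' (stop)
LCP = "mo" (length 2)


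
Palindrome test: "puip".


Word: "puip"
Reversed: "piup"
Forward == Backward? puip != piup
Palindrome = No


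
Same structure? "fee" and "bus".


Pattern of "fee": [0, 1, 1]
Pattern of "bus": [0, 1, 2]
Patterns do not match
Same pattern = No


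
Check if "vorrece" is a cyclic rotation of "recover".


Word: "recover", Candidate: "vorrece"
Method: check if candidate is substring of word+word
"recoverrecover" contains "vorrece"? No
Is rotation = No


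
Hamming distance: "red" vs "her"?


Comparing character by character (same length = 3):
  Pos 0: 'r' vs 'h' !=
  Pos 1: 'e' vs 'e' =
  Pos 2: 'd' vs 'r' !=
Hamming distance = 2


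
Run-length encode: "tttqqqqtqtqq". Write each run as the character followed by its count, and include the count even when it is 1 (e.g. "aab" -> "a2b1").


String: "tttqqqqtqtqq"
Scanning for consecutive runs:
  't' x 3
  'q' x 4
  't' x 1
  'q' x 1
  't' x 1
  'q' x 2
RLE = "t3q4t1q1t1q2"


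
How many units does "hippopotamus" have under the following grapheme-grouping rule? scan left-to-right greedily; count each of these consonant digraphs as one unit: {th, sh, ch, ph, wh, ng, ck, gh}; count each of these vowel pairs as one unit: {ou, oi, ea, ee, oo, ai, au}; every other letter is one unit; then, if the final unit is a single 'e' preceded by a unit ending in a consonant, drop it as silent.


Word: "hippopotamus" (12 letters)
Left-to-right scan:
  [1] 'h' (letter)
  [2] 'i' (letter)
  [3] 'p' (letter)
  [4] 'p' (letter)
  [5] 'o' (letter)
  [6] 'p' (letter)
  [7] 'o' (letter)
  [8] 't' (letter)
  [9] 'a' (letter)
  [10] 'm' (letter)
  [11] 'u' (letter)
  [12] 's' (letter)
Units from scan: 12
Sound units = 12 units


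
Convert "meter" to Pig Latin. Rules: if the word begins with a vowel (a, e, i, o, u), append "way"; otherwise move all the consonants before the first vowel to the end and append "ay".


Word: "meter"
Starts with consonant(s) → move to end, add 'ay'
Consonant cluster: "m"
Pig Latin = "etermay"


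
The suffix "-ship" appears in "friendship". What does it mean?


Suffix: -ship
As in: friendship -> friend + -ship
Meaning = state / position


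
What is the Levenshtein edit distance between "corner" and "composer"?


Word 1: "corner" (length 6)
Word 2: "composer" (length 8)
One optimal edit sequence (insert/delete/substitute each cost 1):
  1. keep 'c'
  2. keep 'o'
  3. insert 'm'  (+1)
  4. insert 'p'  (+1)
  5. substitute 'r' -> 'o'  (+1)
  6. substitute 'n' -> 's'  (+1)
  7. keep 'e'
  8. keep 'r'
Total edit operations: 4
Edit distance = 4


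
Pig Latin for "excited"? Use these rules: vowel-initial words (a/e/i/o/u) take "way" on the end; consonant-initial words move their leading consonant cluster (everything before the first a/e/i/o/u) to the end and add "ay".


Word: "excited"
Starts with vowel → add 'way'
Pig Latin = "excitedway"


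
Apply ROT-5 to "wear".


Word: "wear"
Shift: 5
Each letter → (letter + shift) mod 26:
  'w' (22) + 5 = 1 → 'b'
  'e' (4) + 5 = 9 → 'j'
  'a' (0) + 5 = 5 → 'f'
  'r' (17) + 5 = 22 → 'w'
Result = "bjfw"
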